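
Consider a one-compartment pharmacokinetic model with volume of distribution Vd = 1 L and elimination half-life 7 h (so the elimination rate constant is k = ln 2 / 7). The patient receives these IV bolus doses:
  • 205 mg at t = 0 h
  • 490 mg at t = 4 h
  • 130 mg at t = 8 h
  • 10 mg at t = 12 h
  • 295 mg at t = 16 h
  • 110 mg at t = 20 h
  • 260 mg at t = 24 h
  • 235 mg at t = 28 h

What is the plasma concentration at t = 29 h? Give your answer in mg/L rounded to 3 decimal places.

k = ln 2 / 7 = 0.09902 per h
Dose 1 (205 mg at t=0 h): 205·exp(−0.09902·29) = 11.605 mg/L
Dose 2 (490 mg at t=4 h): 490·exp(−0.09902·25) = 41.218 mg/L
Dose 3 (130 mg at t=8 h): 130·exp(−0.09902·21) = 16.250 mg/L
Dose 4 (10 mg at t=12 h): 10·exp(−0.09902·17) = 1.857 mg/L
Dose 5 (295 mg at t=16 h): 295·exp(−0.09902·13) = 81.427 mg/L
Dose 6 (110 mg at t=20 h): 110·exp(−0.09902·9) = 45.118 mg/L
Dose 7 (260 mg at t=24 h): 260·exp(−0.09902·5) = 158.472 mg/L
Dose 8 (235 mg at t=28 h): 235·exp(−0.09902·1) = 212.845 mg/L
C(29) = 11.605 + 41.218 + 16.250 + 1.857 + 81.427 + 45.118 + 158.472 + 212.845 = 568.792 mg/L

568.792 mg/L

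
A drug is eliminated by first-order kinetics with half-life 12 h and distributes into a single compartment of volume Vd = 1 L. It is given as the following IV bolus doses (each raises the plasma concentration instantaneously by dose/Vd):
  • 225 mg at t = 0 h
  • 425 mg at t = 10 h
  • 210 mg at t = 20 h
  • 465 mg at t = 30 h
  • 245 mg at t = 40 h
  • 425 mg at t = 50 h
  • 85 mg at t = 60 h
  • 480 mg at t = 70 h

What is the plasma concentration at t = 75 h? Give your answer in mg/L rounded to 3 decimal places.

k = ln 2 / 12 = 0.05776 per h
Dose 1 (225 mg at t=0 h): 225·exp(−0.05776·75) = 2.956 mg/L
Dose 2 (425 mg at t=10 h): 425·exp(−0.05776·65) = 9.950 mg/L
Dose 3 (210 mg at t=20 h): 210·exp(−0.05776·55) = 8.760 mg/L
Dose 4 (465 mg at t=30 h): 465·exp(−0.05776·45) = 34.561 mg/L
Dose 5 (245 mg at t=40 h): 245·exp(−0.05776·35) = 32.446 mg/L
Dose 6 (425 mg at t=50 h): 425·exp(−0.05776·25) = 100.287 mg/L
Dose 7 (85 mg at t=60 h): 85·exp(−0.05776·15) = 35.738 mg/L
Dose 8 (480 mg at t=70 h): 480·exp(−0.05776·5) = 359.594 mg/L
C(75) = 2.956 + 9.950 + 8.760 + 34.561 + 32.446 + 100.287 + 35.738 + 359.594 = 584.292 mg/L

584.292 mg/L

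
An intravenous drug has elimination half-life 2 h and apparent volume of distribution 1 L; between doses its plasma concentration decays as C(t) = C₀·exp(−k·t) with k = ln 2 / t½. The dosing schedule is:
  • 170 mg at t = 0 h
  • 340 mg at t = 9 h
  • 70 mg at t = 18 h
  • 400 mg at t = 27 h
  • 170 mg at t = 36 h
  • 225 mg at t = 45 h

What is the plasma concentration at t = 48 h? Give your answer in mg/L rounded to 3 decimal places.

k = ln 2 / 2 = 0.34657 per h
Dose 1 (170 mg at t=0 h): 170·exp(−0.34657·48) = 0.000 mg/L
Dose 2 (340 mg at t=9 h): 340·exp(−0.34657·39) = 0.000 mg/L
Dose 3 (70 mg at t=18 h): 70·exp(−0.34657·30) = 0.002 mg/L
Dose 4 (400 mg at t=27 h): 400·exp(−0.34657·21) = 0.276 mg/L
Dose 5 (170 mg at t=36 h): 170·exp(−0.34657·12) = 2.656 mg/L
Dose 6 (225 mg at t=45 h): 225·exp(−0.34657·3) = 79.550 mg/L
C(48) = 0.000 + 0.000 + 0.002 + 0.276 + 2.656 + 79.550 = 82.485 mg/L

82.485 mg/L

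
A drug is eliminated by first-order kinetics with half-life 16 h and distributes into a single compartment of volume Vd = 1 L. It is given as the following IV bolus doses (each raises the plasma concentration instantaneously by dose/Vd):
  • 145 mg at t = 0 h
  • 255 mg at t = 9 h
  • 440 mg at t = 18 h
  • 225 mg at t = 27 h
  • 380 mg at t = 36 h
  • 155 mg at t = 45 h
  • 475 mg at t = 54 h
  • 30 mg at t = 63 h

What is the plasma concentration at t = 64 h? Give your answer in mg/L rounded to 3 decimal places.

k = ln 2 / 16 = 0.04332 per h
Dose 1 (145 mg at t=0 h): 145·exp(−0.04332·64) = 9.062 mg/L
Dose 2 (255 mg at t=9 h): 255·exp(−0.04332·55) = 23.537 mg/L
Dose 3 (440 mg at t=18 h): 440·exp(−0.04332·46) = 59.978 mg/L
Dose 4 (225 mg at t=27 h): 225·exp(−0.04332·37) = 45.295 mg/L
Dose 5 (380 mg at t=36 h): 380·exp(−0.04332·28) = 112.975 mg/L
Dose 6 (155 mg at t=45 h): 155·exp(−0.04332·19) = 68.055 mg/L
Dose 7 (475 mg at t=54 h): 475·exp(−0.04332·10) = 307.999 mg/L
Dose 8 (30 mg at t=63 h): 30·exp(−0.04332·1) = 28.728 mg/L
C(64) = 9.062 + 23.537 + 59.978 + 45.295 + 112.975 + 68.055 + 307.999 + 28.728 = 655.629 mg/L

655.629 mg/L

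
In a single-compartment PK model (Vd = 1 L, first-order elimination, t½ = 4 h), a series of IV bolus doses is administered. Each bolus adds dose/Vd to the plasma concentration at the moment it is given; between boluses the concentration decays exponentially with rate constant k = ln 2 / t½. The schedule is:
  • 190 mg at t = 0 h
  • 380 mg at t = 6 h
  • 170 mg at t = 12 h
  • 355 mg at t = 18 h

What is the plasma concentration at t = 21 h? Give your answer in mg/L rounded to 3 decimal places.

280.059 mg/L

k = ln 2 / 4 = 0.17329 per h
Dose 1 (190 mg at t=0 h): 190·exp(−0.17329·21) = 4.993 mg/L
Dose 2 (380 mg at t=6 h): 380·exp(−0.17329·15) = 28.244 mg/L
Dose 3 (170 mg at t=12 h): 170·exp(−0.17329·9) = 35.738 mg/L
Dose 4 (355 mg at t=18 h): 355·exp(−0.17329·3) = 211.084 mg/L
C(21) = 4.993 + 28.244 + 35.738 + 211.084 = 280.059 mg/L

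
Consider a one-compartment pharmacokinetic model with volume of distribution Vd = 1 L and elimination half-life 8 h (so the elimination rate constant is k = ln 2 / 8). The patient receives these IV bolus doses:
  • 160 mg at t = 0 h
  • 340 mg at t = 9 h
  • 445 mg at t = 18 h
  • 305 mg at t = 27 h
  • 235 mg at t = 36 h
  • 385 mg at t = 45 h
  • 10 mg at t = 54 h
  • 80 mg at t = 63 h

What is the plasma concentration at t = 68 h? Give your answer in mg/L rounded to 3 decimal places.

139.092 mg/L

k = ln 2 / 8 = 0.08664 per h
Dose 1 (160 mg at t=0 h): 160·exp(−0.08664·68) = 0.442 mg/L
Dose 2 (340 mg at t=9 h): 340·exp(−0.08664·59) = 2.048 mg/L
Dose 3 (445 mg at t=18 h): 445·exp(−0.08664·50) = 5.847 mg/L
Dose 4 (305 mg at t=27 h): 305·exp(−0.08664·41) = 8.740 mg/L
Dose 5 (235 mg at t=36 h): 235·exp(−0.08664·32) = 14.688 mg/L
Dose 6 (385 mg at t=45 h): 385·exp(−0.08664·23) = 52.481 mg/L
Dose 7 (10 mg at t=54 h): 10·exp(−0.08664·14) = 2.973 mg/L
Dose 8 (80 mg at t=63 h): 80·exp(−0.08664·5) = 51.874 mg/L
C(68) = 0.442 + 2.048 + 5.847 + 8.740 + 14.688 + 52.481 + 2.973 + 51.874 = 139.092 mg/L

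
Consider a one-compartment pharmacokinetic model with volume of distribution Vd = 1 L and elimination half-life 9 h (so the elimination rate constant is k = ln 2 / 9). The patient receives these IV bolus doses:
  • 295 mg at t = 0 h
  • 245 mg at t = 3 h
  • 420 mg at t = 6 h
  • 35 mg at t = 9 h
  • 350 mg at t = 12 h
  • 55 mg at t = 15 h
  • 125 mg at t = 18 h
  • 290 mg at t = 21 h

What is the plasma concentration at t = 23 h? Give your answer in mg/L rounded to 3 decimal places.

k = ln 2 / 9 = 0.07702 per h
Dose 1 (295 mg at t=0 h): 295·exp(−0.07702·23) = 50.179 mg/L
Dose 2 (245 mg at t=3 h): 245·exp(−0.07702·20) = 52.506 mg/L
Dose 3 (420 mg at t=6 h): 420·exp(−0.07702·17) = 113.406 mg/L
Dose 4 (35 mg at t=9 h): 35·exp(−0.07702·14) = 11.907 mg/L
Dose 5 (350 mg at t=12 h): 350·exp(−0.07702·11) = 150.018 mg/L
Dose 6 (55 mg at t=15 h): 55·exp(−0.07702·8) = 29.702 mg/L
Dose 7 (125 mg at t=18 h): 125·exp(−0.07702·5) = 85.049 mg/L
Dose 8 (290 mg at t=21 h): 290·exp(−0.07702·2) = 248.601 mg/L
C(23) = 50.179 + 52.506 + 113.406 + 11.907 + 150.018 + 29.702 + 85.049 + 248.601 = 741.368 mg/L

741.368 mg/L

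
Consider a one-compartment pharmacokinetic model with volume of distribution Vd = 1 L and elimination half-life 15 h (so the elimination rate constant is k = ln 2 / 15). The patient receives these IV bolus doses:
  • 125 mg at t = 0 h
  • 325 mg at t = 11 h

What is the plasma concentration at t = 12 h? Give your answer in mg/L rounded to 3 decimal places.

382.117 mg/L

k = ln 2 / 15 = 0.04621 per h
Dose 1 (125 mg at t=0 h): 125·exp(−0.04621·12) = 71.794 mg/L
Dose 2 (325 mg at t=11 h): 325·exp(−0.04621·1) = 310.324 mg/L
C(12) = 71.794 + 310.324 = 382.117 mg/L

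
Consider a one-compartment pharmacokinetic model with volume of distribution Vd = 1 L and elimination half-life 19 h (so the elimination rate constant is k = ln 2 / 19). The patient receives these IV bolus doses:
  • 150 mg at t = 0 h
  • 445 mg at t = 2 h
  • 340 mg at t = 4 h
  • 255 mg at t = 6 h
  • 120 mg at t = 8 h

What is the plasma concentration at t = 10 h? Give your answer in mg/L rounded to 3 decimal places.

k = ln 2 / 19 = 0.03648 per h
Dose 1 (150 mg at t=0 h): 150·exp(−0.03648·10) = 104.149 mg/L
Dose 2 (445 mg at t=2 h): 445·exp(−0.03648·8) = 332.361 mg/L
Dose 3 (340 mg at t=4 h): 340·exp(−0.03648·6) = 273.160 mg/L
Dose 4 (255 mg at t=6 h): 255·exp(−0.03648·4) = 220.377 mg/L
Dose 5 (120 mg at t=8 h): 120·exp(−0.03648·2) = 111.556 mg/L
C(10) = 104.149 + 332.361 + 273.160 + 220.377 + 111.556 = 1041.603 mg/L

1041.603 mg/L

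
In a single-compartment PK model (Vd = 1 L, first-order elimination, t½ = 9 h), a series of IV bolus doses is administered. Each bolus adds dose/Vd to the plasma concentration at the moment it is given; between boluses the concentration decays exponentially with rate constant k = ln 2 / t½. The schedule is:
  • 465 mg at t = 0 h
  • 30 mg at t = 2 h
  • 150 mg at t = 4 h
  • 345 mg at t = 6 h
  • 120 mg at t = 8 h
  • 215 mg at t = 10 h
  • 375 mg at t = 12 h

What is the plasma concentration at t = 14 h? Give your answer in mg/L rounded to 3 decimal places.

980.906 mg/L

k = ln 2 / 9 = 0.07702 per h
Dose 1 (465 mg at t=0 h): 465·exp(−0.07702·14) = 158.192 mg/L
Dose 2 (30 mg at t=2 h): 30·exp(−0.07702·12) = 11.906 mg/L
Dose 3 (150 mg at t=4 h): 150·exp(−0.07702·10) = 69.441 mg/L
Dose 4 (345 mg at t=6 h): 345·exp(−0.07702·8) = 186.310 mg/L
Dose 5 (120 mg at t=8 h): 120·exp(−0.07702·6) = 75.595 mg/L
Dose 6 (215 mg at t=10 h): 215·exp(−0.07702·4) = 157.996 mg/L
Dose 7 (375 mg at t=12 h): 375·exp(−0.07702·2) = 321.466 mg/L
C(14) = 158.192 + 11.906 + 69.441 + 186.310 + 75.595 + 157.996 + 321.466 = 980.906 mg/L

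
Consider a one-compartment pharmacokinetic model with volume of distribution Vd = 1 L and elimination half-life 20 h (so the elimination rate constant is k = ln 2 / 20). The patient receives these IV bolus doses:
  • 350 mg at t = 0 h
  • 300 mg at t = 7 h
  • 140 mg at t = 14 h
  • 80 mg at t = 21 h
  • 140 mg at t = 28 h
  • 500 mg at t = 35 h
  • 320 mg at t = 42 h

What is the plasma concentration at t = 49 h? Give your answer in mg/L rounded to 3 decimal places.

832.436 mg/L

k = ln 2 / 20 = 0.03466 per h
Dose 1 (350 mg at t=0 h): 350·exp(−0.03466·49) = 64.054 mg/L
Dose 2 (300 mg at t=7 h): 300·exp(−0.03466·42) = 69.977 mg/L
Dose 3 (140 mg at t=14 h): 140·exp(−0.03466·35) = 41.622 mg/L
Dose 4 (80 mg at t=21 h): 80·exp(−0.03466·28) = 30.314 mg/L
Dose 5 (140 mg at t=28 h): 140·exp(−0.03466·21) = 67.616 mg/L
Dose 6 (500 mg at t=35 h): 500·exp(−0.03466·14) = 307.786 mg/L
Dose 7 (320 mg at t=42 h): 320·exp(−0.03466·7) = 251.067 mg/L
C(49) = 64.054 + 69.977 + 41.622 + 30.314 + 67.616 + 307.786 + 251.067 = 832.436 mg/L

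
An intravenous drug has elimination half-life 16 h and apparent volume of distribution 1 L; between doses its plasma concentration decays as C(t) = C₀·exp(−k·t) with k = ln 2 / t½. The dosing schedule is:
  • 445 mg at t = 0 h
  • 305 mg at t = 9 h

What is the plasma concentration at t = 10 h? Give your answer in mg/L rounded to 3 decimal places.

k = ln 2 / 16 = 0.04332 per h
Dose 1 (445 mg at t=0 h): 445·exp(−0.04332·10) = 288.547 mg/L
Dose 2 (305 mg at t=9 h): 305·exp(−0.04332·1) = 292.069 mg/L
C(10) = 288.547 + 292.069 = 580.616 mg/L

580.616 mg/L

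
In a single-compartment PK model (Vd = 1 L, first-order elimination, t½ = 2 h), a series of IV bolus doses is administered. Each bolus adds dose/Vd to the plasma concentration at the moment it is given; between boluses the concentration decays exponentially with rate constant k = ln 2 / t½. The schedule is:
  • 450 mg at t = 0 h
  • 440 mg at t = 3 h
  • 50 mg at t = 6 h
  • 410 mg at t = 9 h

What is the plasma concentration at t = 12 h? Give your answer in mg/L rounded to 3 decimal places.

177.684 mg/L

k = ln 2 / 2 = 0.34657 per h
Dose 1 (450 mg at t=0 h): 450·exp(−0.34657·12) = 7.031 mg/L
Dose 2 (440 mg at t=3 h): 440·exp(−0.34657·9) = 19.445 mg/L
Dose 3 (50 mg at t=6 h): 50·exp(−0.34657·6) = 6.250 mg/L
Dose 4 (410 mg at t=9 h): 410·exp(−0.34657·3) = 144.957 mg/L
C(12) = 7.031 + 19.445 + 6.250 + 144.957 = 177.684 mg/L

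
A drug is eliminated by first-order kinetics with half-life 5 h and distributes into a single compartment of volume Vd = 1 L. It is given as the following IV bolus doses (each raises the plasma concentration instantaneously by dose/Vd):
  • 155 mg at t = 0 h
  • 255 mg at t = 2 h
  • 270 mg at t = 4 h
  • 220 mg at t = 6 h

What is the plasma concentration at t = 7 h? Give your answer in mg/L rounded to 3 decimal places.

k = ln 2 / 5 = 0.13863 per h
Dose 1 (155 mg at t=0 h): 155·exp(−0.13863·7) = 58.734 mg/L
Dose 2 (255 mg at t=2 h): 255·exp(−0.13863·5) = 127.500 mg/L
Dose 3 (270 mg at t=4 h): 270·exp(−0.13863·3) = 178.134 mg/L
Dose 4 (220 mg at t=6 h): 220·exp(−0.13863·1) = 191.521 mg/L
C(7) = 58.734 + 127.500 + 178.134 + 191.521 = 555.889 mg/L

555.889 mg/L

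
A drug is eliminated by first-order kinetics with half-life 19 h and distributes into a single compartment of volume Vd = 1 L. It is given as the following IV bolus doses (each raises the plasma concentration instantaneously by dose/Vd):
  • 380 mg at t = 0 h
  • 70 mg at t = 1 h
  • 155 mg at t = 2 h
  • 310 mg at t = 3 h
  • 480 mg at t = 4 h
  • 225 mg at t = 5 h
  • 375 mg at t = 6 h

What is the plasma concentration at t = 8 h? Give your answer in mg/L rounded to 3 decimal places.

1685.993 mg/L

k = ln 2 / 19 = 0.03648 per h
Dose 1 (380 mg at t=0 h): 380·exp(−0.03648·8) = 283.814 mg/L
Dose 2 (70 mg at t=1 h): 70·exp(−0.03648·7) = 54.224 mg/L
Dose 3 (155 mg at t=2 h): 155·exp(−0.03648·6) = 124.529 mg/L
Dose 4 (310 mg at t=3 h): 310·exp(−0.03648·5) = 258.311 mg/L
Dose 5 (480 mg at t=4 h): 480·exp(−0.03648·4) = 414.827 mg/L
Dose 6 (225 mg at t=5 h): 225·exp(−0.03648·3) = 201.675 mg/L
Dose 7 (375 mg at t=6 h): 375·exp(−0.03648·2) = 348.613 mg/L
C(8) = 283.814 + 54.224 + 124.529 + 258.311 + 414.827 + 201.675 + 348.613 = 1685.993 mg/L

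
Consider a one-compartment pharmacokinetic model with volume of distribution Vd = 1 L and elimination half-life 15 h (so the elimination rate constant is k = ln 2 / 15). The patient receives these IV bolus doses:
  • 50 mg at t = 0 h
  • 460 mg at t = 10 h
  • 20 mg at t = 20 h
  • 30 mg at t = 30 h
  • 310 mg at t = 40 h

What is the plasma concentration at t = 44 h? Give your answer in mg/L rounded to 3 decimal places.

382.129 mg/L

k = ln 2 / 15 = 0.04621 per h
Dose 1 (50 mg at t=0 h): 50·exp(−0.04621·44) = 6.546 mg/L
Dose 2 (460 mg at t=10 h): 460·exp(−0.04621·34) = 95.592 mg/L
Dose 3 (20 mg at t=20 h): 20·exp(−0.04621·24) = 6.598 mg/L
Dose 4 (30 mg at t=30 h): 30·exp(−0.04621·14) = 15.709 mg/L
Dose 5 (310 mg at t=40 h): 310·exp(−0.04621·4) = 257.684 mg/L
C(44) = 6.546 + 95.592 + 6.598 + 15.709 + 257.684 = 382.129 mg/L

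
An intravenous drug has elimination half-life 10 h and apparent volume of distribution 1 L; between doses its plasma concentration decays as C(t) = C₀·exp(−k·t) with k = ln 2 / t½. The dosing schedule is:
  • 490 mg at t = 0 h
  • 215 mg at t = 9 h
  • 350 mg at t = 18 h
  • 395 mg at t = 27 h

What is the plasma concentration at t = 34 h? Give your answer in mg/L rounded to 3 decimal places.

k = ln 2 / 10 = 0.06931 per h
Dose 1 (490 mg at t=0 h): 490·exp(−0.06931·34) = 46.419 mg/L
Dose 2 (215 mg at t=9 h): 215·exp(−0.06931·25) = 38.007 mg/L
Dose 3 (350 mg at t=18 h): 350·exp(−0.06931·16) = 115.457 mg/L
Dose 4 (395 mg at t=27 h): 395·exp(−0.06931·7) = 243.151 mg/L
C(34) = 46.419 + 38.007 + 115.457 + 243.151 = 443.034 mg/L

443.034 mg/L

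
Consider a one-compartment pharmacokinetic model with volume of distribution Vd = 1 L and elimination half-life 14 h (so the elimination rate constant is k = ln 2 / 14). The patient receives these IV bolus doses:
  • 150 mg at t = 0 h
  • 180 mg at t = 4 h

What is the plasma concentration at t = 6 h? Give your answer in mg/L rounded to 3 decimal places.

274.480 mg/L

k = ln 2 / 14 = 0.04951 per h
Dose 1 (150 mg at t=0 h): 150·exp(−0.04951·6) = 111.450 mg/L
Dose 2 (180 mg at t=4 h): 180·exp(−0.04951·2) = 163.030 mg/L
C(6) = 111.450 + 163.030 = 274.480 mg/L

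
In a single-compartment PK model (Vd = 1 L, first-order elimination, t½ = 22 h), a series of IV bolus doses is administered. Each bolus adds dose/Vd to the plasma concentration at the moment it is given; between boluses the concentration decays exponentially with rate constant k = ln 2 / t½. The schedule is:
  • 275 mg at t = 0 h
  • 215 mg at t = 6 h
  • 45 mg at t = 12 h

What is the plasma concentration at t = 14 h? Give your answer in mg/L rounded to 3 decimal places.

386.267 mg/L

k = ln 2 / 22 = 0.03151 per h
Dose 1 (275 mg at t=0 h): 275·exp(−0.03151·14) = 176.916 mg/L
Dose 2 (215 mg at t=6 h): 215·exp(−0.03151·8) = 167.099 mg/L
Dose 3 (45 mg at t=12 h): 45·exp(−0.03151·2) = 42.252 mg/L
C(14) = 176.916 + 167.099 + 42.252 = 386.267 mg/L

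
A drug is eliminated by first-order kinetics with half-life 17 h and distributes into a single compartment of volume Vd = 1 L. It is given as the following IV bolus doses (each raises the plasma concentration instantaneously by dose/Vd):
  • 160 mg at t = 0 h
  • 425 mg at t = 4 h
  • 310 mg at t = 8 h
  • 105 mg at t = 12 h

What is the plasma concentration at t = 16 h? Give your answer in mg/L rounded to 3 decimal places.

656.799 mg/L

k = ln 2 / 17 = 0.04077 per h
Dose 1 (160 mg at t=0 h): 160·exp(−0.04077·16) = 83.329 mg/L
Dose 2 (425 mg at t=4 h): 425·exp(−0.04077·12) = 260.554 mg/L
Dose 3 (310 mg at t=8 h): 310·exp(−0.04077·8) = 223.718 mg/L
Dose 4 (105 mg at t=12 h): 105·exp(−0.04077·4) = 89.199 mg/L
C(16) = 83.329 + 260.554 + 223.718 + 89.199 = 656.799 mg/L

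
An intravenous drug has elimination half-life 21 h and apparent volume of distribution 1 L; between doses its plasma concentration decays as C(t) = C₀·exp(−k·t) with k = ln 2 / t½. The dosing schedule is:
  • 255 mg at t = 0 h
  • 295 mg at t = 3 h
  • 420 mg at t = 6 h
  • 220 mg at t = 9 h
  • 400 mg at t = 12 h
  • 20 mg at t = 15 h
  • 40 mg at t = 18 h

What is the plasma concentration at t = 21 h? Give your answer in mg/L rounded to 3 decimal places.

k = ln 2 / 21 = 0.03301 per h
Dose 1 (255 mg at t=0 h): 255·exp(−0.03301·21) = 127.500 mg/L
Dose 2 (295 mg at t=3 h): 295·exp(−0.03301·18) = 162.853 mg/L
Dose 3 (420 mg at t=6 h): 420·exp(−0.03301·15) = 255.993 mg/L
Dose 4 (220 mg at t=9 h): 220·exp(−0.03301·12) = 148.049 mg/L
Dose 5 (400 mg at t=12 h): 400·exp(−0.03301·9) = 297.199 mg/L
Dose 6 (20 mg at t=15 h): 20·exp(−0.03301·6) = 16.407 mg/L
Dose 7 (40 mg at t=18 h): 40·exp(−0.03301·3) = 36.229 mg/L
C(21) = 127.500 + 162.853 + 255.993 + 148.049 + 297.199 + 16.407 + 36.229 = 1044.230 mg/L

1044.230 mg/L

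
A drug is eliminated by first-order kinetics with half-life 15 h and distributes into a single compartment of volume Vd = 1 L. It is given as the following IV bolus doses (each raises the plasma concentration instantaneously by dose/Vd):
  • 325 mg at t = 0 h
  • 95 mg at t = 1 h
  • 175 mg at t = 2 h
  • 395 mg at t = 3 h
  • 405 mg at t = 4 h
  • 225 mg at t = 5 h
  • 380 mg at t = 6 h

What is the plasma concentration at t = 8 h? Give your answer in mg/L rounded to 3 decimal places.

1618.423 mg/L

k = ln 2 / 15 = 0.04621 per h
Dose 1 (325 mg at t=0 h): 325·exp(−0.04621·8) = 224.561 mg/L
Dose 2 (95 mg at t=1 h): 95·exp(−0.04621·7) = 68.745 mg/L
Dose 3 (175 mg at t=2 h): 175·exp(−0.04621·6) = 132.625 mg/L
Dose 4 (395 mg at t=3 h): 395·exp(−0.04621·5) = 313.512 mg/L
Dose 5 (405 mg at t=4 h): 405·exp(−0.04621·4) = 336.651 mg/L
Dose 6 (225 mg at t=5 h): 225·exp(−0.04621·3) = 195.874 mg/L
Dose 7 (380 mg at t=6 h): 380·exp(−0.04621·2) = 346.455 mg/L
C(8) = 224.561 + 68.745 + 132.625 + 313.512 + 336.651 + 195.874 + 346.455 = 1618.423 mg/L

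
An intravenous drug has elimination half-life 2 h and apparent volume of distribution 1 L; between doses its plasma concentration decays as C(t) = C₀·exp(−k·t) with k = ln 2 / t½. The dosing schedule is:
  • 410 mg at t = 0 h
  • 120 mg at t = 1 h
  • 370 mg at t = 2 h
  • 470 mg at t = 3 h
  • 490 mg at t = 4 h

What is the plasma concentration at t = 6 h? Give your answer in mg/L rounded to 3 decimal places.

576.133 mg/L

k = ln 2 / 2 = 0.34657 per h
Dose 1 (410 mg at t=0 h): 410·exp(−0.34657·6) = 51.250 mg/L
Dose 2 (120 mg at t=1 h): 120·exp(−0.34657·5) = 21.213 mg/L
Dose 3 (370 mg at t=2 h): 370·exp(−0.34657·4) = 92.500 mg/L
Dose 4 (470 mg at t=3 h): 470·exp(−0.34657·3) = 166.170 mg/L
Dose 5 (490 mg at t=4 h): 490·exp(−0.34657·2) = 245.000 mg/L
C(6) = 51.250 + 21.213 + 92.500 + 166.170 + 245.000 = 576.133 mg/L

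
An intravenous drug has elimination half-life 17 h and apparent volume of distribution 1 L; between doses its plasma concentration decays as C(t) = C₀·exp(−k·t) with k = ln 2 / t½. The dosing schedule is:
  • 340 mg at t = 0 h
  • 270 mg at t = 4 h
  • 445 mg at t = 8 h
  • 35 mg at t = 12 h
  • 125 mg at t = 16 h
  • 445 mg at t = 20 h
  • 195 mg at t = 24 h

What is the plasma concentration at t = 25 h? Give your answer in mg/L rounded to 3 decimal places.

1117.211 mg/L

k = ln 2 / 17 = 0.04077 per h
Dose 1 (340 mg at t=0 h): 340·exp(−0.04077·25) = 122.684 mg/L
Dose 2 (270 mg at t=4 h): 270·exp(−0.04077·21) = 114.684 mg/L
Dose 3 (445 mg at t=8 h): 445·exp(−0.04077·17) = 222.500 mg/L
Dose 4 (35 mg at t=12 h): 35·exp(−0.04077·13) = 20.600 mg/L
Dose 5 (125 mg at t=16 h): 125·exp(−0.04077·9) = 86.605 mg/L
Dose 6 (445 mg at t=20 h): 445·exp(−0.04077·5) = 362.929 mg/L
Dose 7 (195 mg at t=24 h): 195·exp(−0.04077·1) = 187.209 mg/L
C(25) = 122.684 + 114.684 + 222.500 + 20.600 + 86.605 + 362.929 + 187.209 = 1117.211 mg/L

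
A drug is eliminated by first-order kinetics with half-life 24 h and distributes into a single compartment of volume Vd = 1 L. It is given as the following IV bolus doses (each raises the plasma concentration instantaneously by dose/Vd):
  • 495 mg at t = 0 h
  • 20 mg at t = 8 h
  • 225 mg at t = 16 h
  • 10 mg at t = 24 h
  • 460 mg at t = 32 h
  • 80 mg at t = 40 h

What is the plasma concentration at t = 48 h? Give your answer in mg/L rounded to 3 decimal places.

k = ln 2 / 24 = 0.02888 per h
Dose 1 (495 mg at t=0 h): 495·exp(−0.02888·48) = 123.750 mg/L
Dose 2 (20 mg at t=8 h): 20·exp(−0.02888·40) = 6.300 mg/L
Dose 3 (225 mg at t=16 h): 225·exp(−0.02888·32) = 89.291 mg/L
Dose 4 (10 mg at t=24 h): 10·exp(−0.02888·24) = 5.000 mg/L
Dose 5 (460 mg at t=32 h): 460·exp(−0.02888·16) = 289.782 mg/L
Dose 6 (80 mg at t=40 h): 80·exp(−0.02888·8) = 63.496 mg/L
C(48) = 123.750 + 6.300 + 89.291 + 5.000 + 289.782 + 63.496 = 577.619 mg/L

577.619 mg/L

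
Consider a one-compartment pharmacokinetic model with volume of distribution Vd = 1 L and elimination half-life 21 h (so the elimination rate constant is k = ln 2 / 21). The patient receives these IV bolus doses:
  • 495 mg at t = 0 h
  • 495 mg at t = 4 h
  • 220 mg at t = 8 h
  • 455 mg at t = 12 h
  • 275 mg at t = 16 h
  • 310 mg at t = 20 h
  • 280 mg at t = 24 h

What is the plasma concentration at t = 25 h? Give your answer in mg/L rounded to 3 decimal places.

1624.235 mg/L

k = ln 2 / 21 = 0.03301 per h
Dose 1 (495 mg at t=0 h): 495·exp(−0.03301·25) = 216.888 mg/L
Dose 2 (495 mg at t=4 h): 495·exp(−0.03301·21) = 247.500 mg/L
Dose 3 (220 mg at t=8 h): 220·exp(−0.03301·17) = 125.525 mg/L
Dose 4 (455 mg at t=12 h): 455·exp(−0.03301·13) = 296.251 mg/L
Dose 5 (275 mg at t=16 h): 275·exp(−0.03301·9) = 204.324 mg/L
Dose 6 (310 mg at t=20 h): 310·exp(−0.03301·5) = 262.838 mg/L
Dose 7 (280 mg at t=24 h): 280·exp(−0.03301·1) = 270.909 mg/L
C(25) = 216.888 + 247.500 + 125.525 + 296.251 + 204.324 + 262.838 + 270.909 = 1624.235 mg/L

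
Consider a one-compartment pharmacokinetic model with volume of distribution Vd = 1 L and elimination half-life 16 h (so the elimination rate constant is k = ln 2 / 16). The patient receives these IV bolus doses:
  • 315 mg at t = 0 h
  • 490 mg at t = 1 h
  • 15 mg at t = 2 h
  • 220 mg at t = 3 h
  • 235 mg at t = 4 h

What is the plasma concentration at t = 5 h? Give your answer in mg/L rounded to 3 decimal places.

1105.641 mg/L

k = ln 2 / 16 = 0.04332 per h
Dose 1 (315 mg at t=0 h): 315·exp(−0.04332·5) = 253.652 mg/L
Dose 2 (490 mg at t=1 h): 490·exp(−0.04332·4) = 412.039 mg/L
Dose 3 (15 mg at t=2 h): 15·exp(−0.04332·3) = 13.172 mg/L
Dose 4 (220 mg at t=3 h): 220·exp(−0.04332·2) = 201.741 mg/L
Dose 5 (235 mg at t=4 h): 235·exp(−0.04332·1) = 225.037 mg/L
C(5) = 253.652 + 412.039 + 13.172 + 201.741 + 225.037 = 1105.641 mg/L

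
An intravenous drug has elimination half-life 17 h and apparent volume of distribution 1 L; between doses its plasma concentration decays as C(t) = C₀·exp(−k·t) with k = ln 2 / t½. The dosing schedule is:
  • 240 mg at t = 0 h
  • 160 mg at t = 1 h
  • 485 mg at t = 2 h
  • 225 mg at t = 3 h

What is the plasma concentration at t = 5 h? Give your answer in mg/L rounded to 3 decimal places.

k = ln 2 / 17 = 0.04077 per h
Dose 1 (240 mg at t=0 h): 240·exp(−0.04077·5) = 195.737 mg/L
Dose 2 (160 mg at t=1 h): 160·exp(−0.04077·4) = 135.922 mg/L
Dose 3 (485 mg at t=2 h): 485·exp(−0.04077·3) = 429.160 mg/L
Dose 4 (225 mg at t=3 h): 225·exp(−0.04077·2) = 207.380 mg/L
C(5) = 195.737 + 135.922 + 429.160 + 207.380 = 968.199 mg/L

968.199 mg/L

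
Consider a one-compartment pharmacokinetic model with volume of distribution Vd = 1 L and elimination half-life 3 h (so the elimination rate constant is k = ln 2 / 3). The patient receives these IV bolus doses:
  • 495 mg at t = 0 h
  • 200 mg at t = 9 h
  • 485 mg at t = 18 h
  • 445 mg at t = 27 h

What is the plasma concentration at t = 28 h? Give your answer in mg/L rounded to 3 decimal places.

404.562 mg/L

k = ln 2 / 3 = 0.23105 per h
Dose 1 (495 mg at t=0 h): 495·exp(−0.23105·28) = 0.767 mg/L
Dose 2 (200 mg at t=9 h): 200·exp(−0.23105·19) = 2.480 mg/L
Dose 3 (485 mg at t=18 h): 485·exp(−0.23105·10) = 48.118 mg/L
Dose 4 (445 mg at t=27 h): 445·exp(−0.23105·1) = 353.197 mg/L
C(28) = 0.767 + 2.480 + 48.118 + 353.197 = 404.562 mg/L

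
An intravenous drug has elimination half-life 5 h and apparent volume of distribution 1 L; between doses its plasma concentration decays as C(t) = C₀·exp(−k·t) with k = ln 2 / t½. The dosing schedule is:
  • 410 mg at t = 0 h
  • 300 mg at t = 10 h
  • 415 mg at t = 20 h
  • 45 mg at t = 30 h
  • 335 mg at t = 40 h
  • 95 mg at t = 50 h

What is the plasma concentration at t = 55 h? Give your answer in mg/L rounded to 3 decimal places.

k = ln 2 / 5 = 0.13863 per h
Dose 1 (410 mg at t=0 h): 410·exp(−0.13863·55) = 0.200 mg/L
Dose 2 (300 mg at t=10 h): 300·exp(−0.13863·45) = 0.586 mg/L
Dose 3 (415 mg at t=20 h): 415·exp(−0.13863·35) = 3.242 mg/L
Dose 4 (45 mg at t=30 h): 45·exp(−0.13863·25) = 1.406 mg/L
Dose 5 (335 mg at t=40 h): 335·exp(−0.13863·15) = 41.875 mg/L
Dose 6 (95 mg at t=50 h): 95·exp(−0.13863·5) = 47.500 mg/L
C(55) = 0.200 + 0.586 + 3.242 + 1.406 + 41.875 + 47.500 = 94.810 mg/L

94.810 mg/L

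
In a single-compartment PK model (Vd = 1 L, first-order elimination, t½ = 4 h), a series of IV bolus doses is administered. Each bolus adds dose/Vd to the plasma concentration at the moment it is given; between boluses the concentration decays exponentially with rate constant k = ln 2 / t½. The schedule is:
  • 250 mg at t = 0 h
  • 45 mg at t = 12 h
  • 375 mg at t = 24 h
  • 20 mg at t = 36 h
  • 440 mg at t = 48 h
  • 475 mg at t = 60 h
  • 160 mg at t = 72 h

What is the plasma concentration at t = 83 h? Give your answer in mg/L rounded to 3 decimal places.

33.652 mg/L

k = ln 2 / 4 = 0.17329 per h
Dose 1 (250 mg at t=0 h): 250·exp(−0.17329·83) = 0.000 mg/L
Dose 2 (45 mg at t=12 h): 45·exp(−0.17329·71) = 0.000 mg/L
Dose 3 (375 mg at t=24 h): 375·exp(−0.17329·59) = 0.014 mg/L
Dose 4 (20 mg at t=36 h): 20·exp(−0.17329·47) = 0.006 mg/L
Dose 5 (440 mg at t=48 h): 440·exp(−0.17329·35) = 1.022 mg/L
Dose 6 (475 mg at t=60 h): 475·exp(−0.17329·23) = 8.826 mg/L
Dose 7 (160 mg at t=72 h): 160·exp(−0.17329·11) = 23.784 mg/L
C(83) = 0.000 + 0.000 + 0.014 + 0.006 + 1.022 + 8.826 + 23.784 = 33.652 mg/L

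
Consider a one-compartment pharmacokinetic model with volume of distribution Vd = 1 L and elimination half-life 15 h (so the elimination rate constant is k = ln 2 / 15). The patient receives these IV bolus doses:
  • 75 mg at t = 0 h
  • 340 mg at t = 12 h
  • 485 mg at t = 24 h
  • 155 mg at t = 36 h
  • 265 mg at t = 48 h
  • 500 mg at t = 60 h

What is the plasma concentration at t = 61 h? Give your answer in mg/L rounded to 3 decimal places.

799.116 mg/L

k = ln 2 / 15 = 0.04621 per h
Dose 1 (75 mg at t=0 h): 75·exp(−0.04621·61) = 4.476 mg/L
Dose 2 (340 mg at t=12 h): 340·exp(−0.04621·49) = 35.328 mg/L
Dose 3 (485 mg at t=24 h): 485·exp(−0.04621·37) = 87.741 mg/L
Dose 4 (155 mg at t=36 h): 155·exp(−0.04621·25) = 48.822 mg/L
Dose 5 (265 mg at t=48 h): 265·exp(−0.04621·13) = 145.329 mg/L
Dose 6 (500 mg at t=60 h): 500·exp(−0.04621·1) = 477.421 mg/L
C(61) = 4.476 + 35.328 + 87.741 + 48.822 + 145.329 + 477.421 = 799.116 mg/L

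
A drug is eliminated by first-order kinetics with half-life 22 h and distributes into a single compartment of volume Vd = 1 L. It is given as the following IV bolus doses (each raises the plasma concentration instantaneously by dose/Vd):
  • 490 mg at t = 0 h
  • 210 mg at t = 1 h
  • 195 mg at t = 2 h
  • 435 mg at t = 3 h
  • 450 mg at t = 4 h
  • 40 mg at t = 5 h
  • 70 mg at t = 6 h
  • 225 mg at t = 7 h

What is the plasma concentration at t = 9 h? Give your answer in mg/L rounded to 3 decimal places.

k = ln 2 / 22 = 0.03151 per h
Dose 1 (490 mg at t=0 h): 490·exp(−0.03151·9) = 369.018 mg/L
Dose 2 (210 mg at t=1 h): 210·exp(−0.03151·8) = 163.213 mg/L
Dose 3 (195 mg at t=2 h): 195·exp(−0.03151·7) = 156.406 mg/L
Dose 4 (435 mg at t=3 h): 435·exp(−0.03151·6) = 360.073 mg/L
Dose 5 (450 mg at t=4 h): 450·exp(−0.03151·5) = 384.412 mg/L
Dose 6 (40 mg at t=5 h): 40·exp(−0.03151·4) = 35.264 mg/L
Dose 7 (70 mg at t=6 h): 70·exp(−0.03151·3) = 63.687 mg/L
Dose 8 (225 mg at t=7 h): 225·exp(−0.03151·2) = 211.259 mg/L
C(9) = 369.018 + 163.213 + 156.406 + 360.073 + 384.412 + 35.264 + 63.687 + 211.259 = 1743.330 mg/L

1743.330 mg/L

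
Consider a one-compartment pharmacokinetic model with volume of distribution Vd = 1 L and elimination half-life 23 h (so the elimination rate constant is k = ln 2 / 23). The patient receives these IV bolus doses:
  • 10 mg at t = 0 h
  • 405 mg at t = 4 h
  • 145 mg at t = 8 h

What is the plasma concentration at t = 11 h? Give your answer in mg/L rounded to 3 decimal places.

467.616 mg/L

k = ln 2 / 23 = 0.03014 per h
Dose 1 (10 mg at t=0 h): 10·exp(−0.03014·11) = 7.178 mg/L
Dose 2 (405 mg at t=4 h): 405·exp(−0.03014·7) = 327.972 mg/L
Dose 3 (145 mg at t=8 h): 145·exp(−0.03014·3) = 132.466 mg/L
C(11) = 7.178 + 327.972 + 132.466 = 467.616 mg/L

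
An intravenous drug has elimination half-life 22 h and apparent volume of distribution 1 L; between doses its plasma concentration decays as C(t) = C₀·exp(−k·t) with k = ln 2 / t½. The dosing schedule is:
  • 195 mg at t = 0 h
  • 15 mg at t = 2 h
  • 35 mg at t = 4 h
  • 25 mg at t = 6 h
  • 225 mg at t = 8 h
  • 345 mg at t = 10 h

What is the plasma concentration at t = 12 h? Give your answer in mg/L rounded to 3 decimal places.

k = ln 2 / 22 = 0.03151 per h
Dose 1 (195 mg at t=0 h): 195·exp(−0.03151·12) = 133.609 mg/L
Dose 2 (15 mg at t=2 h): 15·exp(−0.03151·10) = 10.946 mg/L
Dose 3 (35 mg at t=4 h): 35·exp(−0.03151·8) = 27.202 mg/L
Dose 4 (25 mg at t=6 h): 25·exp(−0.03151·6) = 20.694 mg/L
Dose 5 (225 mg at t=8 h): 225·exp(−0.03151·4) = 198.358 mg/L
Dose 6 (345 mg at t=10 h): 345·exp(−0.03151·2) = 323.931 mg/L
C(12) = 133.609 + 10.946 + 27.202 + 20.694 + 198.358 + 323.931 = 714.740 mg/L

714.740 mg/L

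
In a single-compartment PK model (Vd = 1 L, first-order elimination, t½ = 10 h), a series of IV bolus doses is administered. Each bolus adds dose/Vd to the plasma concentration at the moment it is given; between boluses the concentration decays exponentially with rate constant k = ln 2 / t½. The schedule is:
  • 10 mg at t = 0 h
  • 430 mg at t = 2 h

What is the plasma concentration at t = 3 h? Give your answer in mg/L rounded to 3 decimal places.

409.327 mg/L

k = ln 2 / 10 = 0.06931 per h
Dose 1 (10 mg at t=0 h): 10·exp(−0.06931·3) = 8.123 mg/L
Dose 2 (430 mg at t=2 h): 430·exp(−0.06931·1) = 401.204 mg/L
C(3) = 8.123 + 401.204 = 409.327 mg/L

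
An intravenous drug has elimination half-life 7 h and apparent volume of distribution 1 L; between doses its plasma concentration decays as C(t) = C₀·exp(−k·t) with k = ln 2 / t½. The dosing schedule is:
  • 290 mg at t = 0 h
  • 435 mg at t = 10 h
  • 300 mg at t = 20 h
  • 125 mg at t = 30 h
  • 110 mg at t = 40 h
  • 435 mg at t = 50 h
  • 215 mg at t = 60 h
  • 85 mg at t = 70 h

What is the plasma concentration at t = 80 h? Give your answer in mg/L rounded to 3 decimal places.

k = ln 2 / 7 = 0.09902 per h
Dose 1 (290 mg at t=0 h): 290·exp(−0.09902·80) = 0.105 mg/L
Dose 2 (435 mg at t=10 h): 435·exp(−0.09902·70) = 0.425 mg/L
Dose 3 (300 mg at t=20 h): 300·exp(−0.09902·60) = 0.789 mg/L
Dose 4 (125 mg at t=30 h): 125·exp(−0.09902·50) = 0.884 mg/L
Dose 5 (110 mg at t=40 h): 110·exp(−0.09902·40) = 2.095 mg/L
Dose 6 (435 mg at t=50 h): 435·exp(−0.09902·30) = 22.303 mg/L
Dose 7 (215 mg at t=60 h): 215·exp(−0.09902·20) = 29.672 mg/L
Dose 8 (85 mg at t=70 h): 85·exp(−0.09902·10) = 31.577 mg/L
C(80) = 0.105 + 0.425 + 0.789 + 0.884 + 2.095 + 22.303 + 29.672 + 31.577 = 87.851 mg/L

87.851 mg/L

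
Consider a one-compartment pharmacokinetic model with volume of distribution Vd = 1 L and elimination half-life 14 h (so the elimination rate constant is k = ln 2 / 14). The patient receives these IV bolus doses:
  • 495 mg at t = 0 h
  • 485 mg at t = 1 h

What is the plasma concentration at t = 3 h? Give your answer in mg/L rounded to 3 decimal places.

865.953 mg/L

k = ln 2 / 14 = 0.04951 per h
Dose 1 (495 mg at t=0 h): 495·exp(−0.04951·3) = 426.677 mg/L
Dose 2 (485 mg at t=1 h): 485·exp(−0.04951·2) = 439.276 mg/L
C(3) = 426.677 + 439.276 = 865.953 mg/L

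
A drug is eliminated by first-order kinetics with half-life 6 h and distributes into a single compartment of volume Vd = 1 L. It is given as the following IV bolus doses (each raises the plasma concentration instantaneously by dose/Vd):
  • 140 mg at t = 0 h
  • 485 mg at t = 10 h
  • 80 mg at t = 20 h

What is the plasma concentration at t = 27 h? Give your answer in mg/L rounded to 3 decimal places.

k = ln 2 / 6 = 0.11552 per h
Dose 1 (140 mg at t=0 h): 140·exp(−0.11552·27) = 6.187 mg/L
Dose 2 (485 mg at t=10 h): 485·exp(−0.11552·17) = 68.049 mg/L
Dose 3 (80 mg at t=20 h): 80·exp(−0.11552·7) = 35.636 mg/L
C(27) = 6.187 + 68.049 + 35.636 = 109.872 mg/L

109.872 mg/L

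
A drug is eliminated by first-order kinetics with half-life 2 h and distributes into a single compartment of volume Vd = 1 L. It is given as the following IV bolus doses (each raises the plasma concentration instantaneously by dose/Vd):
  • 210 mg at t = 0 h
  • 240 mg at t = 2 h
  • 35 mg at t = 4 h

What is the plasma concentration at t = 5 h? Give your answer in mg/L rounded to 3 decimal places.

146.725 mg/L

k = ln 2 / 2 = 0.34657 per h
Dose 1 (210 mg at t=0 h): 210·exp(−0.34657·5) = 37.123 mg/L
Dose 2 (240 mg at t=2 h): 240·exp(−0.34657·3) = 84.853 mg/L
Dose 3 (35 mg at t=4 h): 35·exp(−0.34657·1) = 24.749 mg/L
C(5) = 37.123 + 84.853 + 24.749 = 146.725 mg/L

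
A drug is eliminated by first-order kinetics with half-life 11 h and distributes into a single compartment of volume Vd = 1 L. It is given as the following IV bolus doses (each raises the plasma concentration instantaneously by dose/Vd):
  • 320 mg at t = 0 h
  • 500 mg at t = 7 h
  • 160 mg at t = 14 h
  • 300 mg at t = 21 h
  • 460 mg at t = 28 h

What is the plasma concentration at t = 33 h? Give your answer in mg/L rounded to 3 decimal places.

k = ln 2 / 11 = 0.06301 per h
Dose 1 (320 mg at t=0 h): 320·exp(−0.06301·33) = 40.000 mg/L
Dose 2 (500 mg at t=7 h): 500·exp(−0.06301·26) = 97.150 mg/L
Dose 3 (160 mg at t=14 h): 160·exp(−0.06301·19) = 48.324 mg/L
Dose 4 (300 mg at t=21 h): 300·exp(−0.06301·12) = 140.840 mg/L
Dose 5 (460 mg at t=28 h): 460·exp(−0.06301·5) = 335.680 mg/L
C(33) = 40.000 + 97.150 + 48.324 + 140.840 + 335.680 = 661.994 mg/L

661.994 mg/L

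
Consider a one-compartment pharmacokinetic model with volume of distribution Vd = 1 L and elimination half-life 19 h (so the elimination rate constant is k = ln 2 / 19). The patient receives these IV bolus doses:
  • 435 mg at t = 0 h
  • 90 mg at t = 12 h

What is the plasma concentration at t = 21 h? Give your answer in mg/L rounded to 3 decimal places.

267.007 mg/L

k = ln 2 / 19 = 0.03648 per h
Dose 1 (435 mg at t=0 h): 435·exp(−0.03648·21) = 202.196 mg/L
Dose 2 (90 mg at t=12 h): 90·exp(−0.03648·9) = 64.811 mg/L
C(21) = 202.196 + 64.811 = 267.007 mg/L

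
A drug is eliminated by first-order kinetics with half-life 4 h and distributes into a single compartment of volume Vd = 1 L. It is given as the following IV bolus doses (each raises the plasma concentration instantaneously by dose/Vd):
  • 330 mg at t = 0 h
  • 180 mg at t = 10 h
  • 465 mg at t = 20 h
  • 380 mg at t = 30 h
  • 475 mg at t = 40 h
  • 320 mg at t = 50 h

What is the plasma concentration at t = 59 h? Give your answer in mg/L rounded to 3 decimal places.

k = ln 2 / 4 = 0.17329 per h
Dose 1 (330 mg at t=0 h): 330·exp(−0.17329·59) = 0.012 mg/L
Dose 2 (180 mg at t=10 h): 180·exp(−0.17329·49) = 0.037 mg/L
Dose 3 (465 mg at t=20 h): 465·exp(−0.17329·39) = 0.540 mg/L
Dose 4 (380 mg at t=30 h): 380·exp(−0.17329·29) = 2.496 mg/L
Dose 5 (475 mg at t=40 h): 475·exp(−0.17329·19) = 17.652 mg/L
Dose 6 (320 mg at t=50 h): 320·exp(−0.17329·9) = 67.272 mg/L
C(59) = 0.012 + 0.037 + 0.540 + 2.496 + 17.652 + 67.272 = 88.009 mg/L

88.009 mg/L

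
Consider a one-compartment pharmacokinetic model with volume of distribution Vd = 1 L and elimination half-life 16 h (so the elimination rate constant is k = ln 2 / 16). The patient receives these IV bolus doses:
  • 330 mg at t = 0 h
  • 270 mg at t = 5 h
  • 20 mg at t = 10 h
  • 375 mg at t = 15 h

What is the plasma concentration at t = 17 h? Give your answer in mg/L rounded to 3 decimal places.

k = ln 2 / 16 = 0.04332 per h
Dose 1 (330 mg at t=0 h): 330·exp(−0.04332·17) = 158.005 mg/L
Dose 2 (270 mg at t=5 h): 270·exp(−0.04332·12) = 160.543 mg/L
Dose 3 (20 mg at t=10 h): 20·exp(−0.04332·7) = 14.768 mg/L
Dose 4 (375 mg at t=15 h): 375·exp(−0.04332·2) = 343.877 mg/L
C(17) = 158.005 + 160.543 + 14.768 + 343.877 = 677.192 mg/L

677.192 mg/L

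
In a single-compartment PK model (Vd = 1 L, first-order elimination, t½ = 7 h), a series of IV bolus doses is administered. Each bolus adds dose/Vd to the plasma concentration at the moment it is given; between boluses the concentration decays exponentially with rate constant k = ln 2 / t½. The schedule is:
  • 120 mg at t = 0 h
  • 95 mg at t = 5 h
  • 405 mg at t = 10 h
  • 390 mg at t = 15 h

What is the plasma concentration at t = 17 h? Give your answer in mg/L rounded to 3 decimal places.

k = ln 2 / 7 = 0.09902 per h
Dose 1 (120 mg at t=0 h): 120·exp(−0.09902·17) = 22.290 mg/L
Dose 2 (95 mg at t=5 h): 95·exp(−0.09902·12) = 28.952 mg/L
Dose 3 (405 mg at t=10 h): 405·exp(−0.09902·7) = 202.500 mg/L
Dose 4 (390 mg at t=15 h): 390·exp(−0.09902·2) = 319.931 mg/L
C(17) = 22.290 + 28.952 + 202.500 + 319.931 = 573.672 mg/L

573.672 mg/L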